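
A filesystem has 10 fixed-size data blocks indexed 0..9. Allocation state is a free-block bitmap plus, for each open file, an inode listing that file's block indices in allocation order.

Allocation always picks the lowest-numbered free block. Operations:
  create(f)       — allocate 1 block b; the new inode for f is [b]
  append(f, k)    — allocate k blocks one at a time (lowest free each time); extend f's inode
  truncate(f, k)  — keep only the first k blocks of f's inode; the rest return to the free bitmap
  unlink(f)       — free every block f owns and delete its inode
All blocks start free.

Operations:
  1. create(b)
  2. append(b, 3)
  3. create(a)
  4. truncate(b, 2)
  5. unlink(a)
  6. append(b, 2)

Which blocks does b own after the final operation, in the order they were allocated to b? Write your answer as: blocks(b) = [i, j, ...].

blocks(b) = [0, 1, 2, 3]

create(b): bitmap=F......... | b=[0]
append(b, 3): bitmap=FFFF...... | b=[0, 1, 2, 3]
create(a): bitmap=FFFFF..... | a=[4] b=[0, 1, 2, 3]
truncate(b, 2): bitmap=FF..F..... | a=[4] b=[0, 1]
unlink(a): bitmap=FF........ | b=[0, 1]
append(b, 2): bitmap=FFFF...... | b=[0, 1, 2, 3]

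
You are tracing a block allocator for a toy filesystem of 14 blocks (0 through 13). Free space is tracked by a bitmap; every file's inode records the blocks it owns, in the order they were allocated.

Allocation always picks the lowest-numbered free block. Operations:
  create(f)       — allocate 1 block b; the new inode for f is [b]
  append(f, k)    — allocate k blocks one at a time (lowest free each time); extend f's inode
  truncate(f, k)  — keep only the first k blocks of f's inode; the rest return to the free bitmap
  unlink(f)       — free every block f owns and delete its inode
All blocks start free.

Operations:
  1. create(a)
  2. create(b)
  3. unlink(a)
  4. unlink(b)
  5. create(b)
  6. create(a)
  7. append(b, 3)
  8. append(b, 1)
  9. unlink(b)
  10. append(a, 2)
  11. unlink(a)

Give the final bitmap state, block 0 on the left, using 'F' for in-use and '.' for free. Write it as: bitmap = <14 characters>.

bitmap = ..............

  1. create(a)  ⇒  F.............  {a→[0]}
  2. create(b)  ⇒  FF............  {a→[0]; b→[1]}
  3. unlink(a)  ⇒  .F............  {b→[1]}
  4. unlink(b)  ⇒  ..............  {}
  5. create(b)  ⇒  F.............  {b→[0]}
  6. create(a)  ⇒  FF............  {a→[1]; b→[0]}
  7. append(b, 3)  ⇒  FFFFF.........  {a→[1]; b→[0, 2, 3, 4]}
  8. append(b, 1)  ⇒  FFFFFF........  {a→[1]; b→[0, 2, 3, 4, 5]}
  9. unlink(b)  ⇒  .F............  {a→[1]}
  10. append(a, 2)  ⇒  FFF...........  {a→[1, 0, 2]}
  11. unlink(a)  ⇒  ..............  {}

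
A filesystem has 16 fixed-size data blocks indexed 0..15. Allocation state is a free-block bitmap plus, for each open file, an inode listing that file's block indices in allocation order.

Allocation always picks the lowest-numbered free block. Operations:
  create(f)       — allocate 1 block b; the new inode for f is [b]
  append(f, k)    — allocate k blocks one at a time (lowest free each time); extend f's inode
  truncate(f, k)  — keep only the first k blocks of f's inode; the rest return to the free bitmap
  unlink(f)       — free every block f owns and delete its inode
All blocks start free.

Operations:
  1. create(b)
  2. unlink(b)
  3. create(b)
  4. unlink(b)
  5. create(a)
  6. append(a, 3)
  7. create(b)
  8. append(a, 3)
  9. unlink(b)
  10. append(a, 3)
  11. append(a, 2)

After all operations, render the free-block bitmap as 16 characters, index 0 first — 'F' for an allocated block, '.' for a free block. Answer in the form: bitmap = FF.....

bitmap = FFFFFFFFFFFF....

  1. create(b)  ⇒  F...............  {b→[0]}
  2. unlink(b)  ⇒  ................  {}
  3. create(b)  ⇒  F...............  {b→[0]}
  4. unlink(b)  ⇒  ................  {}
  5. create(a)  ⇒  F...............  {a→[0]}
  6. append(a, 3)  ⇒  FFFF............  {a→[0, 1, 2, 3]}
  7. create(b)  ⇒  FFFFF...........  {a→[0, 1, 2, 3]; b→[4]}
  8. append(a, 3)  ⇒  FFFFFFFF........  {a→[0, 1, 2, 3, 5, 6, 7]; b→[4]}
  9. unlink(b)  ⇒  FFFF.FFF........  {a→[0, 1, 2, 3, 5, 6, 7]}
  10. append(a, 3)  ⇒  FFFFFFFFFF......  {a→[0, 1, 2, 3, 5, 6, 7, 4, 8, 9]}
  11. append(a, 2)  ⇒  FFFFFFFFFFFF....  {a→[0, 1, 2, 3, 5, 6, 7, 4, 8, 9, 10, 11]}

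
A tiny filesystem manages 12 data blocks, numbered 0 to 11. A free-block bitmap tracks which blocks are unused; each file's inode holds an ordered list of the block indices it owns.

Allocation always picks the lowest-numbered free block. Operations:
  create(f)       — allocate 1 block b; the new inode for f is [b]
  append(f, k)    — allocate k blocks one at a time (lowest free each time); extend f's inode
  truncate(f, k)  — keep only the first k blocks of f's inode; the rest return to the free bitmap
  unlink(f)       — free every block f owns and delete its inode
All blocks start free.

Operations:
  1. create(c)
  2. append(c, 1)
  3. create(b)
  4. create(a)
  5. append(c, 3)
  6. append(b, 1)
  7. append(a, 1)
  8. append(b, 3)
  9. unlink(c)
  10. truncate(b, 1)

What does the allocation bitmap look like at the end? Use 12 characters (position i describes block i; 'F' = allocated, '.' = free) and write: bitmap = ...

create(c): bitmap=F........... | c=[0]
append(c, 1): bitmap=FF.......... | c=[0, 1]
create(b): bitmap=FFF......... | b=[2] c=[0, 1]
create(a): bitmap=FFFF........ | a=[3] b=[2] c=[0, 1]
append(c, 3): bitmap=FFFFFFF..... | a=[3] b=[2] c=[0, 1, 4, 5, 6]
append(b, 1): bitmap=FFFFFFFF.... | a=[3] b=[2, 7] c=[0, 1, 4, 5, 6]
append(a, 1): bitmap=FFFFFFFFF... | a=[3, 8] b=[2, 7] c=[0, 1, 4, 5, 6]
append(b, 3): bitmap=FFFFFFFFFFFF | a=[3, 8] b=[2, 7, 9, 10, 11] c=[0, 1, 4, 5, 6]
unlink(c): bitmap=..FF...FFFFF | a=[3, 8] b=[2, 7, 9, 10, 11]
truncate(b, 1): bitmap=..FF....F... | a=[3, 8] b=[2]

bitmap = ..FF....F...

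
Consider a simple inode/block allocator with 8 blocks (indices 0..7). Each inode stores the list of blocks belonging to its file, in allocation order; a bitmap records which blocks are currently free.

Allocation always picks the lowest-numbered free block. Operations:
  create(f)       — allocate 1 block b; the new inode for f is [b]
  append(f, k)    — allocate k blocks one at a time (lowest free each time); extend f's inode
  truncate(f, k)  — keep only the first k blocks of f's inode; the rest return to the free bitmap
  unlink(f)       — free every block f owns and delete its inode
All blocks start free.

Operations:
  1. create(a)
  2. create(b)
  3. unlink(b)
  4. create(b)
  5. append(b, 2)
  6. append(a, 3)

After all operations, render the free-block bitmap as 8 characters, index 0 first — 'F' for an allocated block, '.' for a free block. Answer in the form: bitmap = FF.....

[1] create(a) — a=0 (map F.......)
[2] create(b) — a=0 b=1 (map FF......)
[3] unlink(b) — a=0 (map F.......)
[4] create(b) — a=0 b=1 (map FF......)
[5] append(b, 2) — a=0 b=1,2,3 (map FFFF....)
[6] append(a, 3) — a=0,4,5,6 b=1,2,3 (map FFFFFFF.)

bitmap = FFFFFFF.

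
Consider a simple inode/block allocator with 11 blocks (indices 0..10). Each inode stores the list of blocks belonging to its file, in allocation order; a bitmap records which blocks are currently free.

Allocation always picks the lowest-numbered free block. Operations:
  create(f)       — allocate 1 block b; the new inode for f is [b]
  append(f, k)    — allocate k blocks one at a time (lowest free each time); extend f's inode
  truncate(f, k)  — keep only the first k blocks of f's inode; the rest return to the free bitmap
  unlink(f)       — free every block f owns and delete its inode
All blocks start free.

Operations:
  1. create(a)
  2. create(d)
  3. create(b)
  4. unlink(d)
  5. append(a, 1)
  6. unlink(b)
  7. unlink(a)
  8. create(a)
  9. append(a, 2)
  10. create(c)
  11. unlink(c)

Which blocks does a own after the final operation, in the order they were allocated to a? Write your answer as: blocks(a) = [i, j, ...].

[1] create(a) — a=0 (map F..........)
[2] create(d) — a=0 d=1 (map FF.........)
[3] create(b) — a=0 b=2 d=1 (map FFF........)
[4] unlink(d) — a=0 b=2 (map F.F........)
[5] append(a, 1) — a=0,1 b=2 (map FFF........)
[6] unlink(b) — a=0,1 (map FF.........)
[7] unlink(a) —  (map ...........)
[8] create(a) — a=0 (map F..........)
[9] append(a, 2) — a=0,1,2 (map FFF........)
[10] create(c) — a=0,1,2 c=3 (map FFFF.......)
[11] unlink(c) — a=0,1,2 (map FFF........)

blocks(a) = [0, 1, 2]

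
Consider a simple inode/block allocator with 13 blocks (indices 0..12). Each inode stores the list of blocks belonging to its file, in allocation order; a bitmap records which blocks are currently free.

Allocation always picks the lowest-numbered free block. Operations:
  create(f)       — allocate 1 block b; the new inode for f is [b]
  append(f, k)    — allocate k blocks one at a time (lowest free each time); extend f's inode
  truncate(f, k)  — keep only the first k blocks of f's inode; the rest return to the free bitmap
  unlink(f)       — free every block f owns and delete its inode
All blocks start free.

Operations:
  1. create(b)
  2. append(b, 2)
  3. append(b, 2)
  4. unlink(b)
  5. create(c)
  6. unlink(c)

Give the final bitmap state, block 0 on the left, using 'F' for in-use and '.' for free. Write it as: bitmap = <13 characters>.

bitmap = .............

[1] create(b) — b=0 (map F............)
[2] append(b, 2) — b=0,1,2 (map FFF..........)
[3] append(b, 2) — b=0,1,2,3,4 (map FFFFF........)
[4] unlink(b) —  (map .............)
[5] create(c) — c=0 (map F............)
[6] unlink(c) —  (map .............)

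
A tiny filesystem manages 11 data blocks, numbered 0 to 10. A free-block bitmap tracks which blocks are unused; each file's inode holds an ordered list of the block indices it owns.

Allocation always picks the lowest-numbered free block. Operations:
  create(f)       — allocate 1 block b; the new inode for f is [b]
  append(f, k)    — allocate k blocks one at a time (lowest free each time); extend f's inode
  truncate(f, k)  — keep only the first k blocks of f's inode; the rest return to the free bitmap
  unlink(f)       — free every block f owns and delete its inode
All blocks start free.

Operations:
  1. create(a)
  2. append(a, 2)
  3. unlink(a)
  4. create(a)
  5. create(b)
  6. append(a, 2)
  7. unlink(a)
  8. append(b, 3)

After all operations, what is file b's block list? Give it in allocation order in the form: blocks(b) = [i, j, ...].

blocks(b) = [1, 0, 2, 3]

create(a): bitmap=F.......... | a=[0]
append(a, 2): bitmap=FFF........ | a=[0, 1, 2]
unlink(a): bitmap=........... | 
create(a): bitmap=F.......... | a=[0]
create(b): bitmap=FF......... | a=[0] b=[1]
append(a, 2): bitmap=FFFF....... | a=[0, 2, 3] b=[1]
unlink(a): bitmap=.F......... | b=[1]
append(b, 3): bitmap=FFFF....... | b=[1, 0, 2, 3]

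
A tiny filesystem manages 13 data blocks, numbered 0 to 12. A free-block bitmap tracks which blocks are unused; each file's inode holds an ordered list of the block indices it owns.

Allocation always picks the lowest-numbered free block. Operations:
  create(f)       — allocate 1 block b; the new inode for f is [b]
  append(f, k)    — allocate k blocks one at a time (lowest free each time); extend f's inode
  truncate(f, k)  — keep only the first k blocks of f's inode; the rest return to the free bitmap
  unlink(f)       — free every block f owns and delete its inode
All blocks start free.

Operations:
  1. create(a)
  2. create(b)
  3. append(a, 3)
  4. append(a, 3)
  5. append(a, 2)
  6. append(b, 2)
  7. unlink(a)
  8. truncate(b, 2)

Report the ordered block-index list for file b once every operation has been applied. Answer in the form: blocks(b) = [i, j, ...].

[1] create(a) — a=0 (map F............)
[2] create(b) — a=0 b=1 (map FF...........)
[3] append(a, 3) — a=0,2,3,4 b=1 (map FFFFF........)
[4] append(a, 3) — a=0,2,3,4,5,6,7 b=1 (map FFFFFFFF.....)
[5] append(a, 2) — a=0,2,3,4,5,6,7,8,9 b=1 (map FFFFFFFFFF...)
[6] append(b, 2) — a=0,2,3,4,5,6,7,8,9 b=1,10,11 (map FFFFFFFFFFFF.)
[7] unlink(a) — b=1,10,11 (map .F........FF.)
[8] truncate(b, 2) — b=1,10 (map .F........F..)

blocks(b) = [1, 10]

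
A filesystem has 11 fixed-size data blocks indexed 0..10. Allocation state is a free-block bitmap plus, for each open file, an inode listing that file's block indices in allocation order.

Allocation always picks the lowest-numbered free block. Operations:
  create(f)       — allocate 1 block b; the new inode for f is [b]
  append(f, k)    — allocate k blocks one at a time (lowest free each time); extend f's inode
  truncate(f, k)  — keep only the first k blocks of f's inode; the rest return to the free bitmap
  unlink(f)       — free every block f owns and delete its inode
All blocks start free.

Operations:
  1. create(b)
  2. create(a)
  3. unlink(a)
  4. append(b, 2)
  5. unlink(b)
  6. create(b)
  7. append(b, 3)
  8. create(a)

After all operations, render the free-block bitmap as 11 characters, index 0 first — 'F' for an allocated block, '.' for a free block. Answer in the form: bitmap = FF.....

bitmap = FFFFF......

after create(b) → b:[0]  free=[F..........]
after create(a) → a:[1], b:[0]  free=[FF.........]
after unlink(a) → b:[0]  free=[F..........]
after append(b, 2) → b:[0, 1, 2]  free=[FFF........]
after unlink(b) →   free=[...........]
after create(b) → b:[0]  free=[F..........]
after append(b, 3) → b:[0, 1, 2, 3]  free=[FFFF.......]
after create(a) → a:[4], b:[0, 1, 2, 3]  free=[FFFFF......]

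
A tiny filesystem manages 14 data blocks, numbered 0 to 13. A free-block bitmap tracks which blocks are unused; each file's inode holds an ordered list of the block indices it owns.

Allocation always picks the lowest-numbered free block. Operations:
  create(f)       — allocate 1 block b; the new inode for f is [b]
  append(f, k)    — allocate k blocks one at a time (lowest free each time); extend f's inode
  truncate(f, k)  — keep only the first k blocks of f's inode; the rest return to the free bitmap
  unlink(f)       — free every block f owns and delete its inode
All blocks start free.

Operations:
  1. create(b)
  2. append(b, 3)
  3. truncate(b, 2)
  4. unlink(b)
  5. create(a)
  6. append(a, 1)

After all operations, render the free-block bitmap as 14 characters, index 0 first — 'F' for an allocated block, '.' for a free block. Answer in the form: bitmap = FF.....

bitmap = FF............

create(b): bitmap=F............. | b=[0]
append(b, 3): bitmap=FFFF.......... | b=[0, 1, 2, 3]
truncate(b, 2): bitmap=FF............ | b=[0, 1]
unlink(b): bitmap=.............. | 
create(a): bitmap=F............. | a=[0]
append(a, 1): bitmap=FF............ | a=[0, 1]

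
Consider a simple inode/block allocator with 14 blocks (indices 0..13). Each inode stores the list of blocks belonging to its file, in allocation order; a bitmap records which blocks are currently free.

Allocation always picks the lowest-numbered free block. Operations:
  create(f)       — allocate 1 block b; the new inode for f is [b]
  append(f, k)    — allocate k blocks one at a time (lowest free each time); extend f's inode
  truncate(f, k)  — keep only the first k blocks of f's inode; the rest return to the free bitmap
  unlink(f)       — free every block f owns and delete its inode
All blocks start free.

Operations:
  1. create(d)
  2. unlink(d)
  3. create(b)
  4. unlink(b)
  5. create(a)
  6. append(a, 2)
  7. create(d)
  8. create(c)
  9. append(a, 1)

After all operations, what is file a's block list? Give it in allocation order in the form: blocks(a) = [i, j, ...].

create(d): bitmap=F............. | d=[0]
unlink(d): bitmap=.............. | 
create(b): bitmap=F............. | b=[0]
unlink(b): bitmap=.............. | 
create(a): bitmap=F............. | a=[0]
append(a, 2): bitmap=FFF........... | a=[0, 1, 2]
create(d): bitmap=FFFF.......... | a=[0, 1, 2] d=[3]
create(c): bitmap=FFFFF......... | a=[0, 1, 2] c=[4] d=[3]
append(a, 1): bitmap=FFFFFF........ | a=[0, 1, 2, 5] c=[4] d=[3]

blocks(a) = [0, 1, 2, 5]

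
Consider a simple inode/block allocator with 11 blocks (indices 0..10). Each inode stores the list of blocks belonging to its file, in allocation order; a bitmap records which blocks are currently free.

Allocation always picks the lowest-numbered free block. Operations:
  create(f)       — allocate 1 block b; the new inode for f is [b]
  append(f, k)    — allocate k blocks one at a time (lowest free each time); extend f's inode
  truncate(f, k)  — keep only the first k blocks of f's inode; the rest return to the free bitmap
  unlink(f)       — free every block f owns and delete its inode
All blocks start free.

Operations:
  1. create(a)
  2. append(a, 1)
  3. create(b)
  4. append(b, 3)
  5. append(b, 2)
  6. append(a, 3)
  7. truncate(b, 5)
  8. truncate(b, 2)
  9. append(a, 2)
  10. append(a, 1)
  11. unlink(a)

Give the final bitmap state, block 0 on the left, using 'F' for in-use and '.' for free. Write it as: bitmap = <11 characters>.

create(a): bitmap=F.......... | a=[0]
append(a, 1): bitmap=FF......... | a=[0, 1]
create(b): bitmap=FFF........ | a=[0, 1] b=[2]
append(b, 3): bitmap=FFFFFF..... | a=[0, 1] b=[2, 3, 4, 5]
append(b, 2): bitmap=FFFFFFFF... | a=[0, 1] b=[2, 3, 4, 5, 6, 7]
append(a, 3): bitmap=FFFFFFFFFFF | a=[0, 1, 8, 9, 10] b=[2, 3, 4, 5, 6, 7]
truncate(b, 5): bitmap=FFFFFFF.FFF | a=[0, 1, 8, 9, 10] b=[2, 3, 4, 5, 6]
truncate(b, 2): bitmap=FFFF....FFF | a=[0, 1, 8, 9, 10] b=[2, 3]
append(a, 2): bitmap=FFFFFF..FFF | a=[0, 1, 8, 9, 10, 4, 5] b=[2, 3]
append(a, 1): bitmap=FFFFFFF.FFF | a=[0, 1, 8, 9, 10, 4, 5, 6] b=[2, 3]
unlink(a): bitmap=..FF....... | b=[2, 3]

bitmap = ..FF.......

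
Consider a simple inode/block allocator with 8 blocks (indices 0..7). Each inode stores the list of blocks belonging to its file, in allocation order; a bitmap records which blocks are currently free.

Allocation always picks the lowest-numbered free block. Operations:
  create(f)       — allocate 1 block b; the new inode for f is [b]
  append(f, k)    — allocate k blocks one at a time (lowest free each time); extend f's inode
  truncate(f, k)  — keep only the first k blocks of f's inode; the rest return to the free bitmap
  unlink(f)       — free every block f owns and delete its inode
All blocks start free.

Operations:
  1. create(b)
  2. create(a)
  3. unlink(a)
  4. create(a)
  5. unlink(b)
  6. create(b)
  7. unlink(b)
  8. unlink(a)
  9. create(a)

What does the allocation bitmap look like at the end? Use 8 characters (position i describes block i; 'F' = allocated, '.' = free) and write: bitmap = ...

  1. create(b)  ⇒  F.......  {b→[0]}
  2. create(a)  ⇒  FF......  {a→[1]; b→[0]}
  3. unlink(a)  ⇒  F.......  {b→[0]}
  4. create(a)  ⇒  FF......  {a→[1]; b→[0]}
  5. unlink(b)  ⇒  .F......  {a→[1]}
  6. create(b)  ⇒  FF......  {a→[1]; b→[0]}
  7. unlink(b)  ⇒  .F......  {a→[1]}
  8. unlink(a)  ⇒  ........  {}
  9. create(a)  ⇒  F.......  {a→[0]}

bitmap = F.......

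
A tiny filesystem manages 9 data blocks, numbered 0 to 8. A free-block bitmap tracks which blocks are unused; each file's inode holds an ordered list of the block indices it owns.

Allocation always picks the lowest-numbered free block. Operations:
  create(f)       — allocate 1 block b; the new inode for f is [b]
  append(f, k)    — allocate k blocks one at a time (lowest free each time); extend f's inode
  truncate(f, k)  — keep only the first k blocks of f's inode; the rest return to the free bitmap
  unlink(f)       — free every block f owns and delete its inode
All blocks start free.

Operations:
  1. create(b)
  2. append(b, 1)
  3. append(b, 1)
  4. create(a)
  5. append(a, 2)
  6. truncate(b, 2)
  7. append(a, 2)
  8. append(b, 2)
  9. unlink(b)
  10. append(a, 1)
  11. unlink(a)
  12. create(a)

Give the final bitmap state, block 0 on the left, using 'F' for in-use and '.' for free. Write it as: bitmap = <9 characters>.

bitmap = F........

create(b): bitmap=F........ | b=[0]
append(b, 1): bitmap=FF....... | b=[0, 1]
append(b, 1): bitmap=FFF...... | b=[0, 1, 2]
create(a): bitmap=FFFF..... | a=[3] b=[0, 1, 2]
append(a, 2): bitmap=FFFFFF... | a=[3, 4, 5] b=[0, 1, 2]
truncate(b, 2): bitmap=FF.FFF... | a=[3, 4, 5] b=[0, 1]
append(a, 2): bitmap=FFFFFFF.. | a=[3, 4, 5, 2, 6] b=[0, 1]
append(b, 2): bitmap=FFFFFFFFF | a=[3, 4, 5, 2, 6] b=[0, 1, 7, 8]
unlink(b): bitmap=..FFFFF.. | a=[3, 4, 5, 2, 6]
append(a, 1): bitmap=F.FFFFF.. | a=[3, 4, 5, 2, 6, 0]
unlink(a): bitmap=......... | 
create(a): bitmap=F........ | a=[0]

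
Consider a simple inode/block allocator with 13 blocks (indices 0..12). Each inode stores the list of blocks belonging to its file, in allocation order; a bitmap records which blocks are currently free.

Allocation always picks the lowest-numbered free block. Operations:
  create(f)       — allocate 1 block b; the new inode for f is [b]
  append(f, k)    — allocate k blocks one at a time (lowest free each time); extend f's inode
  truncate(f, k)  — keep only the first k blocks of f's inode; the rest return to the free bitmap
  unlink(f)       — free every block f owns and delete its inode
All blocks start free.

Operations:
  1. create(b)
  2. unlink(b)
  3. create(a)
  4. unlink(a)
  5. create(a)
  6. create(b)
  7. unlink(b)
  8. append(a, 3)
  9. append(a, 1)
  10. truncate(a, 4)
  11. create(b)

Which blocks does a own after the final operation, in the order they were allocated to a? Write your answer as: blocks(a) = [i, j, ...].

blocks(a) = [0, 1, 2, 3]

create(b): bitmap=F............ | b=[0]
unlink(b): bitmap=............. | 
create(a): bitmap=F............ | a=[0]
unlink(a): bitmap=............. | 
create(a): bitmap=F............ | a=[0]
create(b): bitmap=FF........... | a=[0] b=[1]
unlink(b): bitmap=F............ | a=[0]
append(a, 3): bitmap=FFFF......... | a=[0, 1, 2, 3]
append(a, 1): bitmap=FFFFF........ | a=[0, 1, 2, 3, 4]
truncate(a, 4): bitmap=FFFF......... | a=[0, 1, 2, 3]
create(b): bitmap=FFFFF........ | a=[0, 1, 2, 3] b=[4]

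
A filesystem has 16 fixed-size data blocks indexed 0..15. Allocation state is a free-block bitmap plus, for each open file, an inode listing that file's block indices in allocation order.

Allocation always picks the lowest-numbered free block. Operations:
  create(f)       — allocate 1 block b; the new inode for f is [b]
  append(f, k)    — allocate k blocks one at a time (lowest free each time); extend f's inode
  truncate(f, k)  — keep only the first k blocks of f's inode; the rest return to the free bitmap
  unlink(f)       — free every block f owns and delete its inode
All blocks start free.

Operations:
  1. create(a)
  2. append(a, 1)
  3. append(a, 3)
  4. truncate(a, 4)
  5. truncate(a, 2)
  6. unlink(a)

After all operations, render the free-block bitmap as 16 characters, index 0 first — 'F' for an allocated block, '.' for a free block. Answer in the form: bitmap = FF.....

create(a): bitmap=F............... | a=[0]
append(a, 1): bitmap=FF.............. | a=[0, 1]
append(a, 3): bitmap=FFFFF........... | a=[0, 1, 2, 3, 4]
truncate(a, 4): bitmap=FFFF............ | a=[0, 1, 2, 3]
truncate(a, 2): bitmap=FF.............. | a=[0, 1]
unlink(a): bitmap=................ | 

bitmap = ................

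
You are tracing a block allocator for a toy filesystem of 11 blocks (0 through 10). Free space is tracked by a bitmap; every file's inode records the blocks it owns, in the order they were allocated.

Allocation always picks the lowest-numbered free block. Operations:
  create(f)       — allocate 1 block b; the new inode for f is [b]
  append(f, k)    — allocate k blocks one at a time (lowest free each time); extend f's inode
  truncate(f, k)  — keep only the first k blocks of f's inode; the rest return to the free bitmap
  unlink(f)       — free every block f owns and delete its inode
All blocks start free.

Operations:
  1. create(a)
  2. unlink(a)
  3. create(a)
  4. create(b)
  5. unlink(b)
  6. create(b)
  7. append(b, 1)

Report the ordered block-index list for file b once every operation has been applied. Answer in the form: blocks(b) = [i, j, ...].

blocks(b) = [1, 2]

create(a): bitmap=F.......... | a=[0]
unlink(a): bitmap=........... | 
create(a): bitmap=F.......... | a=[0]
create(b): bitmap=FF......... | a=[0] b=[1]
unlink(b): bitmap=F.......... | a=[0]
create(b): bitmap=FF......... | a=[0] b=[1]
append(b, 1): bitmap=FFF........ | a=[0] b=[1, 2]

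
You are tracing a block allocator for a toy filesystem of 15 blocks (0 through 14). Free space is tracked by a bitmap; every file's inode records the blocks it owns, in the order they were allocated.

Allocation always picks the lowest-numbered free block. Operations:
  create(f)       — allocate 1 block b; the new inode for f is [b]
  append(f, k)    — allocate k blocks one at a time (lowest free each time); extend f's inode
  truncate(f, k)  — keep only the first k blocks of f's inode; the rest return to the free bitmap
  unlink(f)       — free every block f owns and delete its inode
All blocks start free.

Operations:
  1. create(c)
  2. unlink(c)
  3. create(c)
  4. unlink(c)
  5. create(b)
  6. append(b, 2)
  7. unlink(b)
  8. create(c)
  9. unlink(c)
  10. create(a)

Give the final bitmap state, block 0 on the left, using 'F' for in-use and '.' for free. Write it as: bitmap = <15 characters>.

bitmap = F..............

[1] create(c) — c=0 (map F..............)
[2] unlink(c) —  (map ...............)
[3] create(c) — c=0 (map F..............)
[4] unlink(c) —  (map ...............)
[5] create(b) — b=0 (map F..............)
[6] append(b, 2) — b=0,1,2 (map FFF............)
[7] unlink(b) —  (map ...............)
[8] create(c) — c=0 (map F..............)
[9] unlink(c) —  (map ...............)
[10] create(a) — a=0 (map F..............)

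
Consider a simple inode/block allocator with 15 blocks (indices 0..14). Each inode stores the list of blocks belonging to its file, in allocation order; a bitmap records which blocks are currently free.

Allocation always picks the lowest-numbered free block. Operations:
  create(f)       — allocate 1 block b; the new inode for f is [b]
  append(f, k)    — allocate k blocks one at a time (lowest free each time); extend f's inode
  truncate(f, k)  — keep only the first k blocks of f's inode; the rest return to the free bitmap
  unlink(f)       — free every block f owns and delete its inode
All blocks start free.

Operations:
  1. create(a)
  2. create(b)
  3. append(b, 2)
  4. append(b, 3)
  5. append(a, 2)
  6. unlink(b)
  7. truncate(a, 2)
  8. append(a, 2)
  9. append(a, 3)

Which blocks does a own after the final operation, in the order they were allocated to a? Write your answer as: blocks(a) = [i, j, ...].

blocks(a) = [0, 7, 1, 2, 3, 4, 5]

create(a): bitmap=F.............. | a=[0]
create(b): bitmap=FF............. | a=[0] b=[1]
append(b, 2): bitmap=FFFF........... | a=[0] b=[1, 2, 3]
append(b, 3): bitmap=FFFFFFF........ | a=[0] b=[1, 2, 3, 4, 5, 6]
append(a, 2): bitmap=FFFFFFFFF...... | a=[0, 7, 8] b=[1, 2, 3, 4, 5, 6]
unlink(b): bitmap=F......FF...... | a=[0, 7, 8]
truncate(a, 2): bitmap=F......F....... | a=[0, 7]
append(a, 2): bitmap=FFF....F....... | a=[0, 7, 1, 2]
append(a, 3): bitmap=FFFFFF.F....... | a=[0, 7, 1, 2, 3, 4, 5]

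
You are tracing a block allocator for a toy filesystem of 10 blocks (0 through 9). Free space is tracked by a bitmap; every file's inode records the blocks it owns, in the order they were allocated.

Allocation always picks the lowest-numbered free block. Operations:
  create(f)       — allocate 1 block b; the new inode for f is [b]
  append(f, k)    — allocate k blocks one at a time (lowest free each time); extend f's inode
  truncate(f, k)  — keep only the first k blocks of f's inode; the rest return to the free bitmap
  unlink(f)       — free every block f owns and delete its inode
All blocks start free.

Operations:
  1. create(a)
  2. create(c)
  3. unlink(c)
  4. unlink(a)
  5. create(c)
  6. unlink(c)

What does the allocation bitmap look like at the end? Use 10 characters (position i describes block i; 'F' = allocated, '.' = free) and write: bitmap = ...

bitmap = ..........

after create(a) → a:[0]  free=[F.........]
after create(c) → a:[0], c:[1]  free=[FF........]
after unlink(c) → a:[0]  free=[F.........]
after unlink(a) →   free=[..........]
after create(c) → c:[0]  free=[F.........]
after unlink(c) →   free=[..........]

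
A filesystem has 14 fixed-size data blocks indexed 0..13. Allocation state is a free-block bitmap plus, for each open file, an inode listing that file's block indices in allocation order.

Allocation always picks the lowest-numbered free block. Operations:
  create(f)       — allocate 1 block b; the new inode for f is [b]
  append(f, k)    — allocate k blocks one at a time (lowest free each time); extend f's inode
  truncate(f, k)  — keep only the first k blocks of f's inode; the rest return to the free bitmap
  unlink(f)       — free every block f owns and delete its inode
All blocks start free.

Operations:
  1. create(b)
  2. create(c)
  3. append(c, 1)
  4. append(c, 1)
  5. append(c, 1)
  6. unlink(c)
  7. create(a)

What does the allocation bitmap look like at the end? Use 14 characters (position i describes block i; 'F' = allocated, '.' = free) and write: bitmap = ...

after create(b) → b:[0]  free=[F.............]
after create(c) → b:[0], c:[1]  free=[FF............]
after append(c, 1) → b:[0], c:[1, 2]  free=[FFF...........]
after append(c, 1) → b:[0], c:[1, 2, 3]  free=[FFFF..........]
after append(c, 1) → b:[0], c:[1, 2, 3, 4]  free=[FFFFF.........]
after unlink(c) → b:[0]  free=[F.............]
after create(a) → a:[1], b:[0]  free=[FF............]

bitmap = FF............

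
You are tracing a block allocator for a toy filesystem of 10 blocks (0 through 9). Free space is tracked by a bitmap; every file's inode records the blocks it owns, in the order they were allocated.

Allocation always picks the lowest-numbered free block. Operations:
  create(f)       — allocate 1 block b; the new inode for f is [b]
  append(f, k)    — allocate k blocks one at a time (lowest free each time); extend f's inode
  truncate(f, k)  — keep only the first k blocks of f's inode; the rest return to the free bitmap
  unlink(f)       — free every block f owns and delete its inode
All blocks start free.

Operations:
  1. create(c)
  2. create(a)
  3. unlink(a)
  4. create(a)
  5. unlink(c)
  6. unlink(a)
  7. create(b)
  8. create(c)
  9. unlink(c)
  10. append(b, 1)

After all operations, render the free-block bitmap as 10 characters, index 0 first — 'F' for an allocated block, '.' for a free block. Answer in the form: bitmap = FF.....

after create(c) → c:[0]  free=[F.........]
after create(a) → a:[1], c:[0]  free=[FF........]
after unlink(a) → c:[0]  free=[F.........]
after create(a) → a:[1], c:[0]  free=[FF........]
after unlink(c) → a:[1]  free=[.F........]
after unlink(a) →   free=[..........]
after create(b) → b:[0]  free=[F.........]
after create(c) → b:[0], c:[1]  free=[FF........]
after unlink(c) → b:[0]  free=[F.........]
after append(b, 1) → b:[0, 1]  free=[FF........]

bitmap = FF........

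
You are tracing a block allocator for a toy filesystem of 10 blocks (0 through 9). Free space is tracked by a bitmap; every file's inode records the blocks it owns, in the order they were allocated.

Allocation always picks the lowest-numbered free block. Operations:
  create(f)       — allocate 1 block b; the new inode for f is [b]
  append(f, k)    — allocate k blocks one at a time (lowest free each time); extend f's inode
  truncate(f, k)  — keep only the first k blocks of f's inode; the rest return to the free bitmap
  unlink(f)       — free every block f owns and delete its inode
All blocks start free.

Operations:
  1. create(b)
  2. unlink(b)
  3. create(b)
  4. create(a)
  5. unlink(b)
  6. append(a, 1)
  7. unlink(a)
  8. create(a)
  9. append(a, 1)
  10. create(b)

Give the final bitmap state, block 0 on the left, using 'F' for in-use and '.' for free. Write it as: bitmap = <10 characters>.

after create(b) → b:[0]  free=[F.........]
after unlink(b) →   free=[..........]
after create(b) → b:[0]  free=[F.........]
after create(a) → a:[1], b:[0]  free=[FF........]
after unlink(b) → a:[1]  free=[.F........]
after append(a, 1) → a:[1, 0]  free=[FF........]
after unlink(a) →   free=[..........]
after create(a) → a:[0]  free=[F.........]
after append(a, 1) → a:[0, 1]  free=[FF........]
after create(b) → a:[0, 1], b:[2]  free=[FFF.......]

bitmap = FFF.......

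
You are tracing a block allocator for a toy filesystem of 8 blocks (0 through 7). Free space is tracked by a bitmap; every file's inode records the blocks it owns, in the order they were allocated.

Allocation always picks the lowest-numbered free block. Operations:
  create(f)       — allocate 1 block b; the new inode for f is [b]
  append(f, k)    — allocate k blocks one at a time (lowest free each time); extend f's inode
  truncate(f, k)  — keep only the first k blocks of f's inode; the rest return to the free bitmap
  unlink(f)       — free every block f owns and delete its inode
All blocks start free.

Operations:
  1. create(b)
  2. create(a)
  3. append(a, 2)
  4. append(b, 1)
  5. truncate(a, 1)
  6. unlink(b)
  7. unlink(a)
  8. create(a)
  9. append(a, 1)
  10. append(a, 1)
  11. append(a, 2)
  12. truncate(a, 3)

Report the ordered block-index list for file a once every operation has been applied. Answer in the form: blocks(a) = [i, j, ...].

  1. create(b)  ⇒  F.......  {b→[0]}
  2. create(a)  ⇒  FF......  {a→[1]; b→[0]}
  3. append(a, 2)  ⇒  FFFF....  {a→[1, 2, 3]; b→[0]}
  4. append(b, 1)  ⇒  FFFFF...  {a→[1, 2, 3]; b→[0, 4]}
  5. truncate(a, 1)  ⇒  FF..F...  {a→[1]; b→[0, 4]}
  6. unlink(b)  ⇒  .F......  {a→[1]}
  7. unlink(a)  ⇒  ........  {}
  8. create(a)  ⇒  F.......  {a→[0]}
  9. append(a, 1)  ⇒  FF......  {a→[0, 1]}
  10. append(a, 1)  ⇒  FFF.....  {a→[0, 1, 2]}
  11. append(a, 2)  ⇒  FFFFF...  {a→[0, 1, 2, 3, 4]}
  12. truncate(a, 3)  ⇒  FFF.....  {a→[0, 1, 2]}

blocks(a) = [0, 1, 2]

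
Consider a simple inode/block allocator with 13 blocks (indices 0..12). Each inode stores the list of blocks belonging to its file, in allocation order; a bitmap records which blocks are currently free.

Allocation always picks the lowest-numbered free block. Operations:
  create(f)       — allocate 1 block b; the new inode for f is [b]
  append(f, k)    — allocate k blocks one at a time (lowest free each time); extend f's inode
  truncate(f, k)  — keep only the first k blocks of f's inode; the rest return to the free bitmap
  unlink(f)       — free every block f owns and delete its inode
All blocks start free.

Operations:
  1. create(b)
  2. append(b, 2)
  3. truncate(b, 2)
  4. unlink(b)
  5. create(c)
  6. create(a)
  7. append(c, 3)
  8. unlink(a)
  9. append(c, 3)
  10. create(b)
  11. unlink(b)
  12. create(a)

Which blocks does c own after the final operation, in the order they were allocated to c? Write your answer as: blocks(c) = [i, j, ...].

blocks(c) = [0, 2, 3, 4, 1, 5, 6]

after create(b) → b:[0]  free=[F............]
after append(b, 2) → b:[0, 1, 2]  free=[FFF..........]
after truncate(b, 2) → b:[0, 1]  free=[FF...........]
after unlink(b) →   free=[.............]
after create(c) → c:[0]  free=[F............]
after create(a) → a:[1], c:[0]  free=[FF...........]
after append(c, 3) → a:[1], c:[0, 2, 3, 4]  free=[FFFFF........]
after unlink(a) → c:[0, 2, 3, 4]  free=[F.FFF........]
after append(c, 3) → c:[0, 2, 3, 4, 1, 5, 6]  free=[FFFFFFF......]
after create(b) → b:[7], c:[0, 2, 3, 4, 1, 5, 6]  free=[FFFFFFFF.....]
after unlink(b) → c:[0, 2, 3, 4, 1, 5, 6]  free=[FFFFFFF......]
after create(a) → a:[7], c:[0, 2, 3, 4, 1, 5, 6]  free=[FFFFFFFF.....]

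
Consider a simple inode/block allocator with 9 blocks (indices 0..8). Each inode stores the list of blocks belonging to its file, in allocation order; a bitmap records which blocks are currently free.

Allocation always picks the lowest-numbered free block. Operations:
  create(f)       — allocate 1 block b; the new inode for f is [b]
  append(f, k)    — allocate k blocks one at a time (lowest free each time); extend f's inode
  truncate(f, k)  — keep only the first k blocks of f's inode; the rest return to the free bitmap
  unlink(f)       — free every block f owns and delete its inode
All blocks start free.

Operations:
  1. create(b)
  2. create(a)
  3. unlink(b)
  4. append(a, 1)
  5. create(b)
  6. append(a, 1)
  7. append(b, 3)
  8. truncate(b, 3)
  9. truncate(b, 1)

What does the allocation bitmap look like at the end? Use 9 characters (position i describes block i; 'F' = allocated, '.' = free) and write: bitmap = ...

bitmap = FFFF.....

create(b): bitmap=F........ | b=[0]
create(a): bitmap=FF....... | a=[1] b=[0]
unlink(b): bitmap=.F....... | a=[1]
append(a, 1): bitmap=FF....... | a=[1, 0]
create(b): bitmap=FFF...... | a=[1, 0] b=[2]
append(a, 1): bitmap=FFFF..... | a=[1, 0, 3] b=[2]
append(b, 3): bitmap=FFFFFFF.. | a=[1, 0, 3] b=[2, 4, 5, 6]
truncate(b, 3): bitmap=FFFFFF... | a=[1, 0, 3] b=[2, 4, 5]
truncate(b, 1): bitmap=FFFF..... | a=[1, 0, 3] b=[2]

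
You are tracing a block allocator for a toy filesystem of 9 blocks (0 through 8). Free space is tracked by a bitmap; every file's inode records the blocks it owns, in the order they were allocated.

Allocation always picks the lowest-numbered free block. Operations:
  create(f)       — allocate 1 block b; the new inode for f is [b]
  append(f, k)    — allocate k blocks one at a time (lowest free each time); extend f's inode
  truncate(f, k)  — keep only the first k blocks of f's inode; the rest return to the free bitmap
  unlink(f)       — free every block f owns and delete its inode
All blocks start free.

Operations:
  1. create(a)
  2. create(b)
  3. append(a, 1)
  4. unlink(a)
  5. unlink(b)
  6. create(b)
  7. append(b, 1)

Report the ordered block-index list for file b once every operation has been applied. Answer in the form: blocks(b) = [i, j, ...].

blocks(b) = [0, 1]

  1. create(a)  ⇒  F........  {a→[0]}
  2. create(b)  ⇒  FF.......  {a→[0]; b→[1]}
  3. append(a, 1)  ⇒  FFF......  {a→[0, 2]; b→[1]}
  4. unlink(a)  ⇒  .F.......  {b→[1]}
  5. unlink(b)  ⇒  .........  {}
  6. create(b)  ⇒  F........  {b→[0]}
  7. append(b, 1)  ⇒  FF.......  {b→[0, 1]}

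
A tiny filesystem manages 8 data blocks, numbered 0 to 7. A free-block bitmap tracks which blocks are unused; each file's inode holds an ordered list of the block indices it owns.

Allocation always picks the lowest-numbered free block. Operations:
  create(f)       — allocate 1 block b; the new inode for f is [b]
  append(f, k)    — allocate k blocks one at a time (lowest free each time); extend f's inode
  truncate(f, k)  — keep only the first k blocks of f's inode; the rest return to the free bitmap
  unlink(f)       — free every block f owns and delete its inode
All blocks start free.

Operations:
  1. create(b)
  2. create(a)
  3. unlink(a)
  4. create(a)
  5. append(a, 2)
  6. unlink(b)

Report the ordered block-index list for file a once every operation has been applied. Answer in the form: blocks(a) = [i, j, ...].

create(b): bitmap=F....... | b=[0]
create(a): bitmap=FF...... | a=[1] b=[0]
unlink(a): bitmap=F....... | b=[0]
create(a): bitmap=FF...... | a=[1] b=[0]
append(a, 2): bitmap=FFFF.... | a=[1, 2, 3] b=[0]
unlink(b): bitmap=.FFF.... | a=[1, 2, 3]

blocks(a) = [1, 2, 3]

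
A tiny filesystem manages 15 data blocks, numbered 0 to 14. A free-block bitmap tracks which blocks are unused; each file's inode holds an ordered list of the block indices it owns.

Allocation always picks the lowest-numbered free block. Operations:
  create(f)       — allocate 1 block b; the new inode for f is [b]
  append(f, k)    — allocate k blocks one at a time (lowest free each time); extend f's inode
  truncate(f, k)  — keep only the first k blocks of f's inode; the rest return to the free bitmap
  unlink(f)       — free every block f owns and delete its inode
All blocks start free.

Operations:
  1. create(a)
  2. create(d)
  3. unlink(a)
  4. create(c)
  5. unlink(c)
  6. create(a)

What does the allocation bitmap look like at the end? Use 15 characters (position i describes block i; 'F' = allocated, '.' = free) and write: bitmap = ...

bitmap = FF.............

[1] create(a) — a=0 (map F..............)
[2] create(d) — a=0 d=1 (map FF.............)
[3] unlink(a) — d=1 (map .F.............)
[4] create(c) — c=0 d=1 (map FF.............)
[5] unlink(c) — d=1 (map .F.............)
[6] create(a) — a=0 d=1 (map FF.............)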